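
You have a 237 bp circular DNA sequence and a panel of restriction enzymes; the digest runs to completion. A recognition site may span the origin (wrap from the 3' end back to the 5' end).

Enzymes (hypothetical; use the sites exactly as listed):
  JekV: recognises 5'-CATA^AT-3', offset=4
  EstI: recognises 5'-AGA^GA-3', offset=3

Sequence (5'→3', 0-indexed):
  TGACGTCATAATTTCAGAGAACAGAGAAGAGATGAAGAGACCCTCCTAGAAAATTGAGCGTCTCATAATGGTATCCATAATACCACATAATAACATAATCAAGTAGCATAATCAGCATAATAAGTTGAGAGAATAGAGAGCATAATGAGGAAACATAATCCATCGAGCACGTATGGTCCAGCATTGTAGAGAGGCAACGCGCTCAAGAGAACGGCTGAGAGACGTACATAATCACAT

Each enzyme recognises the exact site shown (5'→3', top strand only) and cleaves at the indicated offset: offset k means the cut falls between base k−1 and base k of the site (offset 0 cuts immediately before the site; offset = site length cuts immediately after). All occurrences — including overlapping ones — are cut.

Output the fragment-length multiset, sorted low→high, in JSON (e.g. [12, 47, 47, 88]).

[5,7,7,7,8,8,8,9,10,10,11,12,12,13,13,17,18,29,33]

Per-enzyme occurrences:
  JekV (CATAAT, off=4): starts [6, 63, 75, 85, 93, 106, 115, 140, 153, 226] → cuts [10, 67, 79, 89, 97, 110, 119, 144, 157, 230]
  EstI (AGAGA, off=3): starts [15, 22, 27, 35, 127, 134, 187, 205, 217] → cuts [18, 25, 30, 38, 130, 137, 190, 208, 220]

Pooled cuts: [10, 18, 25, 30, 38, 67, 79, 89, 97, 110, 119, 130, 137, 144, 157, 190, 208, 220, 230]

Fragment lengths:
  10→18: 8 bp
  18→25: 7 bp
  25→30: 5 bp
  30→38: 8 bp
  38→67: 29 bp
  67→79: 12 bp
  79→89: 10 bp
  89→97: 8 bp
  97→110: 13 bp
  110→119: 9 bp
  119→130: 11 bp
  130→137: 7 bp
  137→144: 7 bp
  144→157: 13 bp
  157→190: 33 bp
  190→208: 18 bp
  208→220: 12 bp
  220→230: 10 bp
  230→10 (wrap): 237-230+10 = 17 bp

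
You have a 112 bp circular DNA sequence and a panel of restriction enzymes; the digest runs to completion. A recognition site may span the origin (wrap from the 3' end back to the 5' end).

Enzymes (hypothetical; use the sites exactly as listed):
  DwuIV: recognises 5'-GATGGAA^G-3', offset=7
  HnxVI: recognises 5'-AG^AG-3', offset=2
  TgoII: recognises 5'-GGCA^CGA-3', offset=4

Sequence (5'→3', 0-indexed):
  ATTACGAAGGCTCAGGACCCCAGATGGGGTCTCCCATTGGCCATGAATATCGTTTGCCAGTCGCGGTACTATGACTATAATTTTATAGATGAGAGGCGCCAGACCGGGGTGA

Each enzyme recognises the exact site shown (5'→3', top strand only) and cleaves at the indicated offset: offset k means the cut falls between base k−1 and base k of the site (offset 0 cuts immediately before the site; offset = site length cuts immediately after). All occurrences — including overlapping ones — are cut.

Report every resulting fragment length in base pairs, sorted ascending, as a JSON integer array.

[112]

Scan for sites:
  DwuIV (GATGGAAG, off=7): no sites
  HnxVI (AGAG, off=2): starts [91] → cuts [93]
  TgoII (GGCACGA, off=4): no sites

Pooled cuts: [93]

Fragment lengths:
  93→93 (wrap): 112-93+93 = 112 bp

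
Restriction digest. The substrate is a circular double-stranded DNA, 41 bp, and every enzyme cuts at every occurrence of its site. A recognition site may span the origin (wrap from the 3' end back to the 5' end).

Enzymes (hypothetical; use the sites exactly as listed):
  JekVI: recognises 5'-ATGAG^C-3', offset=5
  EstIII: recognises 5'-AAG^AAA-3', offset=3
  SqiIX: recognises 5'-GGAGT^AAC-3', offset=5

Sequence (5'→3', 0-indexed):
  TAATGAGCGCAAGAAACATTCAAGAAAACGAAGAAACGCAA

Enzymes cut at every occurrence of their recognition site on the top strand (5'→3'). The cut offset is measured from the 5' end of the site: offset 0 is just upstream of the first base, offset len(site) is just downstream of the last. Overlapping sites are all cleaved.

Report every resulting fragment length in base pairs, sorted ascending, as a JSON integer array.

Site scan:
  JekVI ATGAGC/5: at [2] ⇒ [7]
  EstIII AAGAAA/3: at [10, 21, 30] ⇒ [13, 24, 33]
  SqiIX (GGAGTAAC, off=5): no sites

Pooled cuts: [7, 13, 24, 33]

Fragments:
  7→13: 6 bp
  13→24: 11 bp
  24→33: 9 bp
  33→7 (wrap): 41-33+7 = 15 bp

[6,9,11,15]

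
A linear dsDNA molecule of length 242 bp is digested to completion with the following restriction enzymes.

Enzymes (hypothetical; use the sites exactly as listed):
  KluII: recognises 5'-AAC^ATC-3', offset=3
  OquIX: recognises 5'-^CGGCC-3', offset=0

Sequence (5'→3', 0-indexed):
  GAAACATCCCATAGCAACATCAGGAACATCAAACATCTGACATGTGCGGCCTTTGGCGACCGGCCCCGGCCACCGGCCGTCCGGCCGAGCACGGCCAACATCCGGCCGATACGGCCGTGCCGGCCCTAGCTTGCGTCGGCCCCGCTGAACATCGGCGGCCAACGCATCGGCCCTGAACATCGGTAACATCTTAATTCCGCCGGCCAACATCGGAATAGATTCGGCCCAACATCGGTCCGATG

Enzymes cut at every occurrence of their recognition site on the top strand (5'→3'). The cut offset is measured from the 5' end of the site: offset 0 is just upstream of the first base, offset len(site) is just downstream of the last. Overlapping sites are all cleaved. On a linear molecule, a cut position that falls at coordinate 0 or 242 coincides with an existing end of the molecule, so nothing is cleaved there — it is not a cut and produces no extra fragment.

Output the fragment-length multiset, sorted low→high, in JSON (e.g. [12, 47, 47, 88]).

Site scan:
  KluII (AACATC, off=3): starts [2, 15, 24, 31, 96, 147, 175, 184, 205, 227] → cuts [5, 18, 27, 34, 99, 150, 178, 187, 208, 230]
  OquIX (CGGCC, off=0): starts [46, 60, 66, 73, 81, 91, 102, 111, 120, 136, 155, 167, 200, 221] → cuts [46, 60, 66, 73, 81, 91, 102, 111, 120, 136, 155, 167, 200, 221]

Pooled cuts: [5, 18, 27, 34, 46, 60, 66, 73, 81, 91, 99, 102, 111, 120, 136, 150, 155, 167, 178, 187, 200, 208, 221, 230]

Fragment lengths:
  [0,5): 5 bp
  [5,18): 13 bp
  [18,27): 9 bp
  [27,34): 7 bp
  [34,46): 12 bp
  [46,60): 14 bp
  [60,66): 6 bp
  [66,73): 7 bp
  [73,81): 8 bp
  [81,91): 10 bp
  [91,99): 8 bp
  [99,102): 3 bp
  [102,111): 9 bp
  [111,120): 9 bp
  [120,136): 16 bp
  [136,150): 14 bp
  [150,155): 5 bp
  [155,167): 12 bp
  [167,178): 11 bp
  [178,187): 9 bp
  [187,200): 13 bp
  [200,208): 8 bp
  [208,221): 13 bp
  [221,230): 9 bp
  [230,242): 12 bp

[3,5,5,6,7,7,8,8,8,9,9,9,9,9,10,11,12,12,12,13,13,13,14,14,16]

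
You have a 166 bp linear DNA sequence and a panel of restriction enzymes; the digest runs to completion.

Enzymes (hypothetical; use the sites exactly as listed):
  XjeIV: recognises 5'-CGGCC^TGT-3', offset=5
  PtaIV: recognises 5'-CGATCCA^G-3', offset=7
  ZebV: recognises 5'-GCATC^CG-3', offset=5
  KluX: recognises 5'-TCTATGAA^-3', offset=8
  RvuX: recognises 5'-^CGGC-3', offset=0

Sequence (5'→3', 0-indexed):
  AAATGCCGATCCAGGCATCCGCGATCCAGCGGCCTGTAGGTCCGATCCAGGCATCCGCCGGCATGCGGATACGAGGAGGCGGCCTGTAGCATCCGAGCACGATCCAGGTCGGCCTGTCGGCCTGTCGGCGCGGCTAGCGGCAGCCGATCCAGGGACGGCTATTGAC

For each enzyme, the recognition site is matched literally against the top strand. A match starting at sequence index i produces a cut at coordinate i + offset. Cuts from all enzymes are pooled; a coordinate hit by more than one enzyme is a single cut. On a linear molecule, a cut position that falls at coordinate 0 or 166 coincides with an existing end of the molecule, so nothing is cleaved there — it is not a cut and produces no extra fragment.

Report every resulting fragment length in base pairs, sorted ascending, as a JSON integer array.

[1,3,3,3,3,4,5,5,5,5,5,6,6,7,9,9,11,13,13,14,15,21]

Per-enzyme occurrences:
  XjeIV (CGGCCTGT, off=5): starts [29, 79, 109, 117] → cuts [34, 84, 114, 122]
  PtaIV (CGATCCAG, off=7): starts [6, 21, 42, 99, 144] → cuts [13, 28, 49, 106, 151]
  ZebV (GCATCCG, off=5): starts [14, 50, 88] → cuts [19, 55, 93]
  KluX (TCTATGAA, off=8): no sites
  RvuX (CGGC, off=0): starts [29, 58, 79, 109, 117, 125, 130, 137, 155] → cuts [29, 58, 79, 109, 117, 125, 130, 137, 155]

Pooled cuts: [13, 19, 28, 29, 34, 49, 55, 58, 79, 84, 93, 106, 109, 114, 117, 122, 125, 130, 137, 151, 155]

Fragment lengths:
  [0,13): 13 bp
  [13,19): 6 bp
  [19,28): 9 bp
  [28,29): 1 bp
  [29,34): 5 bp
  [34,49): 15 bp
  [49,55): 6 bp
  [55,58): 3 bp
  [58,79): 21 bp
  [79,84): 5 bp
  [84,93): 9 bp
  [93,106): 13 bp
  [106,109): 3 bp
  [109,114): 5 bp
  [114,117): 3 bp
  [117,122): 5 bp
  [122,125): 3 bp
  [125,130): 5 bp
  [130,137): 7 bp
  [137,151): 14 bp
  [151,155): 4 bp
  [155,166): 11 bp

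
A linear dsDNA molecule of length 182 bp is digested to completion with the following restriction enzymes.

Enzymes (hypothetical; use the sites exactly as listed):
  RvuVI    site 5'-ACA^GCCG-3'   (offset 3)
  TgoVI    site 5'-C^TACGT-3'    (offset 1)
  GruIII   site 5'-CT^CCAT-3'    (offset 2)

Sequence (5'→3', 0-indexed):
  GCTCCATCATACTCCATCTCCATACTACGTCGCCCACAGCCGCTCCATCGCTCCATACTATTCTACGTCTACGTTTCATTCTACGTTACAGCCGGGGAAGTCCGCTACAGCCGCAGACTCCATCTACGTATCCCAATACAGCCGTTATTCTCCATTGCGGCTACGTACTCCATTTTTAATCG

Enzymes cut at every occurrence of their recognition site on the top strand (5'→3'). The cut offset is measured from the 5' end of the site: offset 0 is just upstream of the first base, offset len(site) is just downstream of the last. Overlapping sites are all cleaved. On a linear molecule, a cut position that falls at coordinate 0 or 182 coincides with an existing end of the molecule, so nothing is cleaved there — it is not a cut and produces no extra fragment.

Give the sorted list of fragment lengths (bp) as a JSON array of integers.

[3,5,6,6,6,6,8,8,9,10,10,10,11,11,12,13,13,16,19]

Site scan:
  RvuVI ACAGCCG/3: at [35, 87, 106, 137] ⇒ [38, 90, 109, 140]
  TgoVI CTACGT/1: at [24, 62, 68, 80, 123, 160] ⇒ [25, 63, 69, 81, 124, 161]
  GruIII CTCCAT/2: at [1, 11, 17, 42, 50, 117, 149, 167] ⇒ [3, 13, 19, 44, 52, 119, 151, 169]

Pooled cuts: [3, 13, 19, 25, 38, 44, 52, 63, 69, 81, 90, 109, 119, 124, 140, 151, 161, 169]

Fragments:
  [0,3): 3 bp
  [3,13): 10 bp
  [13,19): 6 bp
  [19,25): 6 bp
  [25,38): 13 bp
  [38,44): 6 bp
  [44,52): 8 bp
  [52,63): 11 bp
  [63,69): 6 bp
  [69,81): 12 bp
  [81,90): 9 bp
  [90,109): 19 bp
  [109,119): 10 bp
  [119,124): 5 bp
  [124,140): 16 bp
  [140,151): 11 bp
  [151,161): 10 bp
  [161,169): 8 bp
  [169,182): 13 bp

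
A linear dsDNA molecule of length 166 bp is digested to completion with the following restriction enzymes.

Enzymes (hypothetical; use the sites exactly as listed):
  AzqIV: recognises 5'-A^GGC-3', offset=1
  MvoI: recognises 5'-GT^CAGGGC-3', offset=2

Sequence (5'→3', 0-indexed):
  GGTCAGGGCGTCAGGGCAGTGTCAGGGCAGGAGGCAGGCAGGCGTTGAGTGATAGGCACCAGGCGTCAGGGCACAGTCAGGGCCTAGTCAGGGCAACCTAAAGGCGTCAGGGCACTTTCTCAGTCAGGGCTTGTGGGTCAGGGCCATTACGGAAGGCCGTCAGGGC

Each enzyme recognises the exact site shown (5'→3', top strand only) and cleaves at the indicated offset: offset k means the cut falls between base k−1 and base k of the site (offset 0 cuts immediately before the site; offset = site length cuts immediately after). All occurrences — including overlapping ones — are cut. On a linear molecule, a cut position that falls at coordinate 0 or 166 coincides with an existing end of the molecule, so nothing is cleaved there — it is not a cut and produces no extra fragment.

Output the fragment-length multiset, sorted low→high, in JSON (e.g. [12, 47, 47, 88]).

[3,4,4,5,5,6,6,7,8,10,11,11,11,14,14,14,16,17]

Site scan:
  AzqIV (AGGC, off=1): starts [31, 35, 39, 53, 60, 101, 153] → cuts [32, 36, 40, 54, 61, 102, 154]
  MvoI (GTCAGGGC, off=2): starts [1, 9, 20, 64, 75, 86, 105, 122, 136, 158] → cuts [3, 11, 22, 66, 77, 88, 107, 124, 138, 160]

All cut coordinates (distinct, sorted): [3, 11, 22, 32, 36, 40, 54, 61, 66, 77, 88, 102, 107, 124, 138, 154, 160]

Fragments:
  [0,3): 3 bp
  [3,11): 8 bp
  [11,22): 11 bp
  [22,32): 10 bp
  [32,36): 4 bp
  [36,40): 4 bp
  [40,54): 14 bp
  [54,61): 7 bp
  [61,66): 5 bp
  [66,77): 11 bp
  [77,88): 11 bp
  [88,102): 14 bp
  [102,107): 5 bp
  [107,124): 17 bp
  [124,138): 14 bp
  [138,154): 16 bp
  [154,160): 6 bp
  [160,166): 6 bp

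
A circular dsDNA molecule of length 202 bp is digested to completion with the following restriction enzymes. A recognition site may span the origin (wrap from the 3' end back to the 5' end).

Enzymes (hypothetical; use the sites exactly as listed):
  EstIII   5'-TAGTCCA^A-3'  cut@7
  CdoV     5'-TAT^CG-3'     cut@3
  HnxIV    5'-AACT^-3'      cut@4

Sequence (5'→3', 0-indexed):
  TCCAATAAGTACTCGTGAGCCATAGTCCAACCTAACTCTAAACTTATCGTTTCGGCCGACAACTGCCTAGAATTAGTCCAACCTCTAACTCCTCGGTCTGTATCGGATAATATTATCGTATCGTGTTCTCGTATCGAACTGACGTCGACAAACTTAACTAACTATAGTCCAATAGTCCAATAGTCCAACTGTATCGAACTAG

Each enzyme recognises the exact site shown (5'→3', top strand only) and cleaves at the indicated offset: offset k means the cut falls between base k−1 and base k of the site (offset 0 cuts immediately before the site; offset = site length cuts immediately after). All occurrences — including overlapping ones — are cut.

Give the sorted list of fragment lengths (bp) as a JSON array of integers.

[3,3,4,4,5,5,6,6,6,7,8,8,8,8,10,13,13,13,14,16,17,25]

Scan for sites:
  EstIII TAGTCCAA/7: at [22, 73, 164, 172, 180, 199] ⇒ [4, 29, 80, 171, 179, 187]
  CdoV TATCG/3: at [44, 100, 113, 118, 131, 191] ⇒ [47, 103, 116, 121, 134, 194]
  HnxIV AACT/4: at [33, 40, 60, 86, 136, 150, 155, 159, 186, 196] ⇒ [37, 44, 64, 90, 140, 154, 159, 163, 190, 200]

All cut coordinates (distinct, sorted): [4, 29, 37, 44, 47, 64, 80, 90, 103, 116, 121, 134, 140, 154, 159, 163, 171, 179, 187, 190, 194, 200]

Fragments:
  4→29: 25 bp
  29→37: 8 bp
  37→44: 7 bp
  44→47: 3 bp
  47→64: 17 bp
  64→80: 16 bp
  80→90: 10 bp
  90→103: 13 bp
  103→116: 13 bp
  116→121: 5 bp
  121→134: 13 bp
  134→140: 6 bp
  140→154: 14 bp
  154→159: 5 bp
  159→163: 4 bp
  163→171: 8 bp
  171→179: 8 bp
  179→187: 8 bp
  187→190: 3 bp
  190→194: 4 bp
  194→200: 6 bp
  200→4 (wrap): 202-200+4 = 6 bp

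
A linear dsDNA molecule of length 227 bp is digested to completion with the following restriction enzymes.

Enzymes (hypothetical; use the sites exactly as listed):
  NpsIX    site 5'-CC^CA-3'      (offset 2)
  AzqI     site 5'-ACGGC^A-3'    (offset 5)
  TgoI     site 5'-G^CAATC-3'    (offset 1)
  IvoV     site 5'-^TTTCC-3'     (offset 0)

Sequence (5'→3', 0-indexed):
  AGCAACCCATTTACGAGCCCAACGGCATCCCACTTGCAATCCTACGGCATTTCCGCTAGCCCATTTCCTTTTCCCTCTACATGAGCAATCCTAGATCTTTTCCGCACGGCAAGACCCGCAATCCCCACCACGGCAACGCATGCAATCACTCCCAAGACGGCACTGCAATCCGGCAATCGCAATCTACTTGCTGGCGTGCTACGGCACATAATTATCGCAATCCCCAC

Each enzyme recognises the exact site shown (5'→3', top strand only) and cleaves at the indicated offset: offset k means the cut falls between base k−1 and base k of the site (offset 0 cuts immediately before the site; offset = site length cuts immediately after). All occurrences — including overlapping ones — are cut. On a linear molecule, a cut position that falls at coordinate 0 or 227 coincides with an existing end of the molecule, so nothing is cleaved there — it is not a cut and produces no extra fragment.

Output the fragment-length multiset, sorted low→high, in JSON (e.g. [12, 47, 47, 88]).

Scan for sites:
  NpsIX (CCCA, off=2): starts [5, 17, 28, 59, 123, 150, 222] → cuts [7, 19, 30, 61, 125, 152, 224]
  AzqI (ACGGCA, off=5): starts [21, 43, 105, 129, 156, 200] → cuts [26, 48, 110, 134, 161, 205]
  TgoI (GCAATC, off=1): starts [35, 84, 117, 141, 164, 172, 178, 216] → cuts [36, 85, 118, 142, 165, 173, 179, 217]
  IvoV (TTTCC, off=0): starts [49, 63, 69, 98] → cuts [49, 63, 69, 98]

All cut coordinates (distinct, sorted): [7, 19, 26, 30, 36, 48, 49, 61, 63, 69, 85, 98, 110, 118, 125, 134, 142, 152, 161, 165, 173, 179, 205, 217, 224]

Fragment lengths:
  [0,7): 7 bp
  [7,19): 12 bp
  [19,26): 7 bp
  [26,30): 4 bp
  [30,36): 6 bp
  [36,48): 12 bp
  [48,49): 1 bp
  [49,61): 12 bp
  [61,63): 2 bp
  [63,69): 6 bp
  [69,85): 16 bp
  [85,98): 13 bp
  [98,110): 12 bp
  [110,118): 8 bp
  [118,125): 7 bp
  [125,134): 9 bp
  [134,142): 8 bp
  [142,152): 10 bp
  [152,161): 9 bp
  [161,165): 4 bp
  [165,173): 8 bp
  [173,179): 6 bp
  [179,205): 26 bp
  [205,217): 12 bp
  [217,224): 7 bp
  [224,227): 3 bp

[1,2,3,4,4,6,6,6,7,7,7,7,8,8,8,9,9,10,12,12,12,12,12,13,16,26]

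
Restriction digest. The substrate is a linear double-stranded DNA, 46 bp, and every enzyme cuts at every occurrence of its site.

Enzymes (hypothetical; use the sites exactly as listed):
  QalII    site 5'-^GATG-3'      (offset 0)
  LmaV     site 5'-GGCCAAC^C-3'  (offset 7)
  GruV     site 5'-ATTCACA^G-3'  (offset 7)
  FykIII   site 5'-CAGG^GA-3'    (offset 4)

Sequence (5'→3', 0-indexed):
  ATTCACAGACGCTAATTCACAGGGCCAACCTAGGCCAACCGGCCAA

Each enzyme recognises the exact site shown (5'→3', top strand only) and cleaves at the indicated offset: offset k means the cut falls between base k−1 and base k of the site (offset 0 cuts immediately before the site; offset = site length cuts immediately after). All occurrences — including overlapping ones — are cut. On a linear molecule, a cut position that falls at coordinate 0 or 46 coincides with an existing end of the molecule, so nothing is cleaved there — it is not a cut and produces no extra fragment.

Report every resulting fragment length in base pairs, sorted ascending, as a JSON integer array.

[7,7,8,10,14]

Scan for sites:
  QalII (GATG, off=0): no sites
  LmaV (GGCCAACC, off=7): starts [22, 32] → cuts [29, 39]
  GruV (ATTCACAG, off=7): starts [0, 14] → cuts [7, 21]
  FykIII (CAGGGA, off=4): no sites

Pooled cuts: [7, 21, 29, 39]

Fragment lengths:
  [0,7): 7 bp
  [7,21): 14 bp
  [21,29): 8 bp
  [29,39): 10 bp
  [39,46): 7 bp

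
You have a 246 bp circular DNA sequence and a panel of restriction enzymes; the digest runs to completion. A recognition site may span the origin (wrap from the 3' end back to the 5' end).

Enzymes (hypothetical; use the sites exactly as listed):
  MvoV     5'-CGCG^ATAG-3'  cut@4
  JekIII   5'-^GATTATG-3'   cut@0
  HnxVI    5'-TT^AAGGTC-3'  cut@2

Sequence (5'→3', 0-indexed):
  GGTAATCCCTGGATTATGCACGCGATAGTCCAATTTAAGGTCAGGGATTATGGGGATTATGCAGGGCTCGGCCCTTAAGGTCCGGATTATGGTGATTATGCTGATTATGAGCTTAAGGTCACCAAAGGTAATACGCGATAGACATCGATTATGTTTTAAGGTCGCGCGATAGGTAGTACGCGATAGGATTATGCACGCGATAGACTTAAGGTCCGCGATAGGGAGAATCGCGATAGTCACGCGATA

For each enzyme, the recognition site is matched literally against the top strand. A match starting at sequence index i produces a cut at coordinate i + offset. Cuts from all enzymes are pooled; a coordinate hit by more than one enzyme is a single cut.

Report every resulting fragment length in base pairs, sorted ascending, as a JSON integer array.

[4,8,8,9,9,9,9,9,10,11,11,11,12,12,13,13,14,14,15,22,23]

Site scan:
  MvoV (CGCGATAG, off=4): starts [20, 133, 164, 178, 195, 213, 228, 239] → cuts [24, 137, 168, 182, 199, 217, 232, 243]
  JekIII (GATTATG, off=0): starts [11, 45, 54, 84, 93, 102, 146, 186] → cuts [11, 45, 54, 84, 93, 102, 146, 186]
  HnxVI (TTAAGGTC, off=2): starts [34, 74, 112, 155, 205] → cuts [36, 76, 114, 157, 207]

Pooled cuts: [11, 24, 36, 45, 54, 76, 84, 93, 102, 114, 137, 146, 157, 168, 182, 186, 199, 207, 217, 232, 243]

Fragment lengths:
  11→24: 13 bp
  24→36: 12 bp
  36→45: 9 bp
  45→54: 9 bp
  54→76: 22 bp
  76→84: 8 bp
  84→93: 9 bp
  93→102: 9 bp
  102→114: 12 bp
  114→137: 23 bp
  137→146: 9 bp
  146→157: 11 bp
  157→168: 11 bp
  168→182: 14 bp
  182→186: 4 bp
  186→199: 13 bp
  199→207: 8 bp
  207→217: 10 bp
  217→232: 15 bp
  232→243: 11 bp
  243→11 (wrap): 246-243+11 = 14 bp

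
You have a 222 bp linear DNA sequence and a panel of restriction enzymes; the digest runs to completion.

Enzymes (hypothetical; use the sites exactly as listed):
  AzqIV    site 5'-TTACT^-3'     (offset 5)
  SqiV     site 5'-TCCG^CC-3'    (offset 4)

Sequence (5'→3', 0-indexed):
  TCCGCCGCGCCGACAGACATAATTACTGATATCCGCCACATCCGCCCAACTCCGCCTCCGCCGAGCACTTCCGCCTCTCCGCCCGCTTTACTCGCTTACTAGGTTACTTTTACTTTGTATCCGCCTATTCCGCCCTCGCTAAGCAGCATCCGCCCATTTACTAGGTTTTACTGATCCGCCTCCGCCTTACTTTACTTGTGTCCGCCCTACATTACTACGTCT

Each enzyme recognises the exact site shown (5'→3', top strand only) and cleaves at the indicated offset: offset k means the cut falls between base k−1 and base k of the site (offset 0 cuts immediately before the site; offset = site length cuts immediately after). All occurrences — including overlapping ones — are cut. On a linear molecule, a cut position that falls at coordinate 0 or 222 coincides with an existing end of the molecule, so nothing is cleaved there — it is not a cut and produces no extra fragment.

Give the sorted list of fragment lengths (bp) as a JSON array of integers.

Site scan:
  AzqIV TTACT/5: at [22, 87, 95, 103, 109, 157, 167, 186, 191, 211] ⇒ [27, 92, 100, 108, 114, 162, 172, 191, 196, 216]
  SqiV TCCGCC/4: at [0, 31, 40, 50, 56, 69, 77, 119, 128, 148, 174, 180, 200] ⇒ [4, 35, 44, 54, 60, 73, 81, 123, 132, 152, 178, 184, 204]

Pooled cuts: [4, 27, 35, 44, 54, 60, 73, 81, 92, 100, 108, 114, 123, 132, 152, 162, 172, 178, 184, 191, 196, 204, 216]

Fragments:
  [0,4): 4 bp
  [4,27): 23 bp
  [27,35): 8 bp
  [35,44): 9 bp
  [44,54): 10 bp
  [54,60): 6 bp
  [60,73): 13 bp
  [73,81): 8 bp
  [81,92): 11 bp
  [92,100): 8 bp
  [100,108): 8 bp
  [108,114): 6 bp
  [114,123): 9 bp
  [123,132): 9 bp
  [132,152): 20 bp
  [152,162): 10 bp
  [162,172): 10 bp
  [172,178): 6 bp
  [178,184): 6 bp
  [184,191): 7 bp
  [191,196): 5 bp
  [196,204): 8 bp
  [204,216): 12 bp
  [216,222): 6 bp

[4,5,6,6,6,6,6,7,8,8,8,8,8,9,9,9,10,10,10,11,12,13,20,23]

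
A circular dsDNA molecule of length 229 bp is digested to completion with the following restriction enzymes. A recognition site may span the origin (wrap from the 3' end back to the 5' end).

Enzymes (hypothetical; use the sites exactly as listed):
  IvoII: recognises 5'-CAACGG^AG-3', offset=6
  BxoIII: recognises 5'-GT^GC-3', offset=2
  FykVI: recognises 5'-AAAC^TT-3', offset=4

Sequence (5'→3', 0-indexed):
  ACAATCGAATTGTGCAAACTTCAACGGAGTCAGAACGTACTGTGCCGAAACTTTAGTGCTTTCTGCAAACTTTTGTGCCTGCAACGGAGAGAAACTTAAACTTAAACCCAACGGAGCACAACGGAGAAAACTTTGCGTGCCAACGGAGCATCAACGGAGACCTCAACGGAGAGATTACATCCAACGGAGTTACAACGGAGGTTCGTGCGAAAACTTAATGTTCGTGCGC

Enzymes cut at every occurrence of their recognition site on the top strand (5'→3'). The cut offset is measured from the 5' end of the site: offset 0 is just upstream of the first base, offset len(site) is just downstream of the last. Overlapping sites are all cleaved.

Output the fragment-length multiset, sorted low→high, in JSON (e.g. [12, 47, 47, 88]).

Scan for sites:
  IvoII (CAACGGAG, off=6): starts [21, 81, 108, 118, 140, 151, 163, 181, 192] → cuts [27, 87, 114, 124, 146, 157, 169, 187, 198]
  BxoIII (GTGC, off=2): starts [11, 41, 55, 74, 136, 204, 223] → cuts [13, 43, 57, 76, 138, 206, 225]
  FykVI (AAACTT, off=4): starts [15, 47, 66, 91, 97, 127, 210] → cuts [19, 51, 70, 95, 101, 131, 214]

Pooled cuts: [13, 19, 27, 43, 51, 57, 70, 76, 87, 95, 101, 114, 124, 131, 138, 146, 157, 169, 187, 198, 206, 214, 225]

Fragments:
  13→19: 6 bp
  19→27: 8 bp
  27→43: 16 bp
  43→51: 8 bp
  51→57: 6 bp
  57→70: 13 bp
  70→76: 6 bp
  76→87: 11 bp
  87→95: 8 bp
  95→101: 6 bp
  101→114: 13 bp
  114→124: 10 bp
  124→131: 7 bp
  131→138: 7 bp
  138→146: 8 bp
  146→157: 11 bp
  157→169: 12 bp
  169→187: 18 bp
  187→198: 11 bp
  198→206: 8 bp
  206→214: 8 bp
  214→225: 11 bp
  225→13 (wrap): 229-225+13 = 17 bp

[6,6,6,6,7,7,8,8,8,8,8,8,10,11,11,11,11,12,13,13,16,17,18]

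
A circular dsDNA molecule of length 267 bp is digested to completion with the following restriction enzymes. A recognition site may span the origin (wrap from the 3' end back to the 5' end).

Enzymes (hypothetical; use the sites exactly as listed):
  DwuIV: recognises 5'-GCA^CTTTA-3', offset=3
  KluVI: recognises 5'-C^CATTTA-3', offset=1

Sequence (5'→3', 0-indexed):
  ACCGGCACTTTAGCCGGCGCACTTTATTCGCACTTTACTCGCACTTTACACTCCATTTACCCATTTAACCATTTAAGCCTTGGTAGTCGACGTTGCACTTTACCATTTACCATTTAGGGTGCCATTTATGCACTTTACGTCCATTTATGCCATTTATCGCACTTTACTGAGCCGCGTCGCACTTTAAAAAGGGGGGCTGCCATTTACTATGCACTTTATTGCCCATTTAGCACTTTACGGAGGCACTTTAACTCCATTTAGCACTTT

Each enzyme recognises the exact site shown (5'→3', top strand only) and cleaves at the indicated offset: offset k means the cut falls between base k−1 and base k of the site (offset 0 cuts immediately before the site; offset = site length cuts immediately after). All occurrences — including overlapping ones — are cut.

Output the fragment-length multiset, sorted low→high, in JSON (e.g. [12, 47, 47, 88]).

[6,7,8,8,9,9,9,9,9,10,10,10,11,11,11,11,12,13,13,14,19,20,28]

Scan for sites:
  DwuIV (GCACTTTA, off=3): starts [4, 18, 29, 40, 94, 129, 158, 178, 210, 229, 242, 260] → cuts [7, 21, 32, 43, 97, 132, 161, 181, 213, 232, 245, 263]
  KluVI (CCATTTA, off=1): starts [52, 60, 68, 102, 109, 121, 140, 149, 199, 222, 253] → cuts [53, 61, 69, 103, 110, 122, 141, 150, 200, 223, 254]

All cut coordinates (distinct, sorted): [7, 21, 32, 43, 53, 61, 69, 97, 103, 110, 122, 132, 141, 150, 161, 181, 200, 213, 223, 232, 245, 254, 263]

Fragment lengths:
  7→21: 14 bp
  21→32: 11 bp
  32→43: 11 bp
  43→53: 10 bp
  53→61: 8 bp
  61→69: 8 bp
  69→97: 28 bp
  97→103: 6 bp
  103→110: 7 bp
  110→122: 12 bp
  122→132: 10 bp
  132→141: 9 bp
  141→150: 9 bp
  150→161: 11 bp
  161→181: 20 bp
  181→200: 19 bp
  200→213: 13 bp
  213→223: 10 bp
  223→232: 9 bp
  232→245: 13 bp
  245→254: 9 bp
  254→263: 9 bp
  263→7 (wrap): 267-263+7 = 11 bp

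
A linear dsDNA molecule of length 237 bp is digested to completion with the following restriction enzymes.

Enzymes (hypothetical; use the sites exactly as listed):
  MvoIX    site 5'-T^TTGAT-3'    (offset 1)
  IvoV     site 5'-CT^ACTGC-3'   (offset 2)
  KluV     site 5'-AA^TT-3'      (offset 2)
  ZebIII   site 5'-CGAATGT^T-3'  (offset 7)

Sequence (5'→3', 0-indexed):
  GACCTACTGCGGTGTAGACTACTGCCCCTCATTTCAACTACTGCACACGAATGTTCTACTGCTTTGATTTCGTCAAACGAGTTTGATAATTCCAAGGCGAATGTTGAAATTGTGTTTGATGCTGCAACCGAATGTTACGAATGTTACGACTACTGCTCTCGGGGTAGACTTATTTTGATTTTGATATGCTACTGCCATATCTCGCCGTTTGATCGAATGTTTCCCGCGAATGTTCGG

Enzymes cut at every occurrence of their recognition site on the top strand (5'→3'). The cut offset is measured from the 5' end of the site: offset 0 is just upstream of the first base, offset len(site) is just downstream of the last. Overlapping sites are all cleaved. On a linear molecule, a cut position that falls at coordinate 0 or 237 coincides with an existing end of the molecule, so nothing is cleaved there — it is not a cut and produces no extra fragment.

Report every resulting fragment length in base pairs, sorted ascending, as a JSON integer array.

Scan for sites:
  MvoIX TTTGAT/1: at [62, 81, 114, 173, 179, 207] ⇒ [63, 82, 115, 174, 180, 208]
  IvoV CTACTGC/2: at [3, 18, 37, 55, 149, 188] ⇒ [5, 20, 39, 57, 151, 190]
  KluV AATT/2: at [87, 107] ⇒ [89, 109]
  ZebIII CGAATGTT/7: at [47, 97, 128, 137, 213, 226] ⇒ [54, 104, 135, 144, 220, 233]

All cut coordinates (distinct, sorted): [5, 20, 39, 54, 57, 63, 82, 89, 104, 109, 115, 135, 144, 151, 174, 180, 190, 208, 220, 233]

Fragments:
  [0,5): 5 bp
  [5,20): 15 bp
  [20,39): 19 bp
  [39,54): 15 bp
  [54,57): 3 bp
  [57,63): 6 bp
  [63,82): 19 bp
  [82,89): 7 bp
  [89,104): 15 bp
  [104,109): 5 bp
  [109,115): 6 bp
  [115,135): 20 bp
  [135,144): 9 bp
  [144,151): 7 bp
  [151,174): 23 bp
  [174,180): 6 bp
  [180,190): 10 bp
  [190,208): 18 bp
  [208,220): 12 bp
  [220,233): 13 bp
  [233,237): 4 bp

[3,4,5,5,6,6,6,7,7,9,10,12,13,15,15,15,18,19,19,20,23]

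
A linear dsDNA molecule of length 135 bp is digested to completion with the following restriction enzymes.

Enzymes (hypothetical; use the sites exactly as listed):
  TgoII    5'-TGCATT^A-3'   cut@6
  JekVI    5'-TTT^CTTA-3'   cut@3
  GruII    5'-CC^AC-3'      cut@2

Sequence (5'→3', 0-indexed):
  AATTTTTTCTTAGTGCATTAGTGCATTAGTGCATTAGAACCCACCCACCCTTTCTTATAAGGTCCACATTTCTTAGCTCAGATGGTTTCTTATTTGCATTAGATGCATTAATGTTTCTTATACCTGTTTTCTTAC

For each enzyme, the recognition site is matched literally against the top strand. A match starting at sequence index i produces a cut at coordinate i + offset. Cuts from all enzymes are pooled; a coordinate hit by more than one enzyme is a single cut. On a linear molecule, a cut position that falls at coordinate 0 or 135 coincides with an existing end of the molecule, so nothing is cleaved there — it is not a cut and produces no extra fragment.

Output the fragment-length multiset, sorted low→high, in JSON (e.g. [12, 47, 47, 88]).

Site scan:
  TgoII TGCATTA/6: at [13, 21, 29, 94, 103] ⇒ [19, 27, 35, 100, 109]
  JekVI TTTCTTA/3: at [5, 50, 68, 85, 113, 127] ⇒ [8, 53, 71, 88, 116, 130]
  GruII CCAC/2: at [40, 44, 63] ⇒ [42, 46, 65]

Pooled cuts: [8, 19, 27, 35, 42, 46, 53, 65, 71, 88, 100, 109, 116, 130]

Fragments:
  [0,8): 8 bp
  [8,19): 11 bp
  [19,27): 8 bp
  [27,35): 8 bp
  [35,42): 7 bp
  [42,46): 4 bp
  [46,53): 7 bp
  [53,65): 12 bp
  [65,71): 6 bp
  [71,88): 17 bp
  [88,100): 12 bp
  [100,109): 9 bp
  [109,116): 7 bp
  [116,130): 14 bp
  [130,135): 5 bp

[4,5,6,7,7,7,8,8,8,9,11,12,12,14,17]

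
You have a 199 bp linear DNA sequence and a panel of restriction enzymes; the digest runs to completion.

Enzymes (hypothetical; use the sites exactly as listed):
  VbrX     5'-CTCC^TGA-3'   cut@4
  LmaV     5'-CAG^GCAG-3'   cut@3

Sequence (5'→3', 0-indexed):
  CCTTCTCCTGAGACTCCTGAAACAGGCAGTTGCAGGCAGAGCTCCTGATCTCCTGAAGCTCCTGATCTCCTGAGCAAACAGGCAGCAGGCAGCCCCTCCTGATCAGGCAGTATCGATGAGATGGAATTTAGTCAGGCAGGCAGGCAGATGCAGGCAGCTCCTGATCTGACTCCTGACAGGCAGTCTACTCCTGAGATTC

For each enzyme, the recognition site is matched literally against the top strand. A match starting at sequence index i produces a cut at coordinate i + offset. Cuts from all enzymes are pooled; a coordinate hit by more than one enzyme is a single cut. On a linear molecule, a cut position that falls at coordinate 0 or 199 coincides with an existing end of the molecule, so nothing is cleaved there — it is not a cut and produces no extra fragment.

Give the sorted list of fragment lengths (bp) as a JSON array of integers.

[4,4,6,7,7,8,8,8,8,8,8,9,9,10,10,10,11,11,12,12,29]

Site scan:
  VbrX (CTCCTGA, off=4): starts [4, 13, 41, 49, 58, 66, 95, 157, 169, 187] → cuts [8, 17, 45, 53, 62, 70, 99, 161, 173, 191]
  LmaV (CAGGCAG, off=3): starts [22, 32, 78, 85, 103, 132, 136, 140, 150, 176] → cuts [25, 35, 81, 88, 106, 135, 139, 143, 153, 179]

All cut coordinates (distinct, sorted): [8, 17, 25, 35, 45, 53, 62, 70, 81, 88, 99, 106, 135, 139, 143, 153, 161, 173, 179, 191]

Fragment lengths:
  [0,8): 8 bp
  [8,17): 9 bp
  [17,25): 8 bp
  [25,35): 10 bp
  [35,45): 10 bp
  [45,53): 8 bp
  [53,62): 9 bp
  [62,70): 8 bp
  [70,81): 11 bp
  [81,88): 7 bp
  [88,99): 11 bp
  [99,106): 7 bp
  [106,135): 29 bp
  [135,139): 4 bp
  [139,143): 4 bp
  [143,153): 10 bp
  [153,161): 8 bp
  [161,173): 12 bp
  [173,179): 6 bp
  [179,191): 12 bp
  [191,199): 8 bp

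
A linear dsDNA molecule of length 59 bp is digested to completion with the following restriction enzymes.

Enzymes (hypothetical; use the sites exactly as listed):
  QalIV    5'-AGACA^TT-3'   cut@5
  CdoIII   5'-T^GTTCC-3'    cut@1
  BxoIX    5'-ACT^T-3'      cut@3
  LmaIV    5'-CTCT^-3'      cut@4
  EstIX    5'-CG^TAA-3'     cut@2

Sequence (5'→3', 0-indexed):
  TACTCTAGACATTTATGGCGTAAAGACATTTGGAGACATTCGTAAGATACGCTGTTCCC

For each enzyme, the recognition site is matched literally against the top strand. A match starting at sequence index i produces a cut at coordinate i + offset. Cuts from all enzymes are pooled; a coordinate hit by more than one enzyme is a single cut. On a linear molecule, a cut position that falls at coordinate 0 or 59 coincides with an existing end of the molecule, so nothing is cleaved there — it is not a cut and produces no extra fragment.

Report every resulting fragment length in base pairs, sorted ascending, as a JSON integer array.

Scan for sites:
  QalIV (AGACATT, off=5): starts [6, 23, 33] → cuts [11, 28, 38]
  CdoIII (TGTTCC, off=1): starts [52] → cuts [53]
  BxoIX (ACTT, off=3): no sites
  LmaIV (CTCT, off=4): starts [2] → cuts [6]
  EstIX (CGTAA, off=2): starts [18, 40] → cuts [20, 42]

All cut coordinates (distinct, sorted): [6, 11, 20, 28, 38, 42, 53]

Fragments:
  [0,6): 6 bp
  [6,11): 5 bp
  [11,20): 9 bp
  [20,28): 8 bp
  [28,38): 10 bp
  [38,42): 4 bp
  [42,53): 11 bp
  [53,59): 6 bp

[4,5,6,6,8,9,10,11]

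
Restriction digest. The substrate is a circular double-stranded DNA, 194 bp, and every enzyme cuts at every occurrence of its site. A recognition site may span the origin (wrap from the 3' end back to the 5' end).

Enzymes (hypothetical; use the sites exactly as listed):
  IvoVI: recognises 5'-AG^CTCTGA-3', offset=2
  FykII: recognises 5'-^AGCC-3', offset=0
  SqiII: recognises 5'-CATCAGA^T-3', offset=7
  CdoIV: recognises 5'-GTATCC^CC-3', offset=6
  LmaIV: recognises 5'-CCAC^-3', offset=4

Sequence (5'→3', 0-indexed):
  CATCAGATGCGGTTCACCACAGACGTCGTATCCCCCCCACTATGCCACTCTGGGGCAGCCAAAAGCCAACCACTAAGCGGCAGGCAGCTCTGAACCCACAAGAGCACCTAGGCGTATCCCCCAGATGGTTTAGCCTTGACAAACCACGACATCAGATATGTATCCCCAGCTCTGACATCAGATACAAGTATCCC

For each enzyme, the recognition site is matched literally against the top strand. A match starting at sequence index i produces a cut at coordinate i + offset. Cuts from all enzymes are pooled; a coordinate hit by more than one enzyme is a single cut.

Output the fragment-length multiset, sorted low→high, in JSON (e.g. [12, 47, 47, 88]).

Per-enzyme occurrences:
  IvoVI AGCTCTGA/2: at [85, 167] ⇒ [87, 169]
  FykII AGCC/0: at [56, 63, 131] ⇒ [56, 63, 131]
  SqiII CATCAGAT/7: at [0, 149, 175] ⇒ [7, 156, 182]
  CdoIV GTATCCCC/6: at [27, 113, 159, 187] ⇒ [33, 119, 165, 193]
  LmaIV CCAC/4: at [16, 36, 44, 69, 95, 143] ⇒ [20, 40, 48, 73, 99, 147]

Pooled cuts: [7, 20, 33, 40, 48, 56, 63, 73, 87, 99, 119, 131, 147, 156, 165, 169, 182, 193]

Fragments:
  7→20: 13 bp
  20→33: 13 bp
  33→40: 7 bp
  40→48: 8 bp
  48→56: 8 bp
  56→63: 7 bp
  63→73: 10 bp
  73→87: 14 bp
  87→99: 12 bp
  99→119: 20 bp
  119→131: 12 bp
  131→147: 16 bp
  147→156: 9 bp
  156→165: 9 bp
  165→169: 4 bp
  169→182: 13 bp
  182→193: 11 bp
  193→7 (wrap): 194-193+7 = 8 bp

[4,7,7,8,8,8,9,9,10,11,12,12,13,13,13,14,16,20]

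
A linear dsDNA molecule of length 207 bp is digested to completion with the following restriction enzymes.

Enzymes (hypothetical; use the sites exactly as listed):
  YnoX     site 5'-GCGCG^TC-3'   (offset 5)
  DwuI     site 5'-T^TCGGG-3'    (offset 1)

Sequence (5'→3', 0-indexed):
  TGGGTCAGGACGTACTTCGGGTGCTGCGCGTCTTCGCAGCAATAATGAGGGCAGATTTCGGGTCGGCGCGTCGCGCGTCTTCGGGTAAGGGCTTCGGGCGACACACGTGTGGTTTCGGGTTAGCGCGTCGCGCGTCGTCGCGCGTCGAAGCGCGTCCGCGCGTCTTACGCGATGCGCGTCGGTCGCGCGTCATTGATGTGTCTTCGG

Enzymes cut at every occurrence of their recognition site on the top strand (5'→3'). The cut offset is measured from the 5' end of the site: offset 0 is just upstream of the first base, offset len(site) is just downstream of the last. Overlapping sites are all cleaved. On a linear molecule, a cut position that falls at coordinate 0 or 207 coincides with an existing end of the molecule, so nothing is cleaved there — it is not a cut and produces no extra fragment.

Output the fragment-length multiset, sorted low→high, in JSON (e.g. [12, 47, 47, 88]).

[3,7,7,8,10,10,11,13,13,13,14,16,16,18,21,27]

Per-enzyme occurrences:
  YnoX GCGCGTC/5: at [25, 65, 72, 122, 129, 139, 149, 157, 173, 184] ⇒ [30, 70, 77, 127, 134, 144, 154, 162, 178, 189]
  DwuI TTCGGG/1: at [15, 56, 79, 92, 113] ⇒ [16, 57, 80, 93, 114]

All cut coordinates (distinct, sorted): [16, 30, 57, 70, 77, 80, 93, 114, 127, 134, 144, 154, 162, 178, 189]

Fragments:
  [0,16): 16 bp
  [16,30): 14 bp
  [30,57): 27 bp
  [57,70): 13 bp
  [70,77): 7 bp
  [77,80): 3 bp
  [80,93): 13 bp
  [93,114): 21 bp
  [114,127): 13 bp
  [127,134): 7 bp
  [134,144): 10 bp
  [144,154): 10 bp
  [154,162): 8 bp
  [162,178): 16 bp
  [178,189): 11 bp
  [189,207): 18 bp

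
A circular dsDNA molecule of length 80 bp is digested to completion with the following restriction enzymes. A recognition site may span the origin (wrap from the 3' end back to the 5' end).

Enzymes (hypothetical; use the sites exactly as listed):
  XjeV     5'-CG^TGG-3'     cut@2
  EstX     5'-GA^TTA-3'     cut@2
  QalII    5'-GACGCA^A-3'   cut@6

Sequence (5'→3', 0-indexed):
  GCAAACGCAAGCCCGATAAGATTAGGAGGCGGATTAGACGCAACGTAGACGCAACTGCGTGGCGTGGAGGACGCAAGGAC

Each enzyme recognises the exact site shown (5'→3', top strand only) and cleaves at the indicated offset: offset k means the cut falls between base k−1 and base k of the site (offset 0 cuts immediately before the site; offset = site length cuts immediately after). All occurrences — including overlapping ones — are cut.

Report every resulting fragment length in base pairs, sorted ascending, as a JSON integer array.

[5,6,8,9,11,11,12,18]

Scan for sites:
  XjeV CGTGG/2: at [57, 62] ⇒ [59, 64]
  EstX GATTA/2: at [19, 31] ⇒ [21, 33]
  QalII GACGCAA/6: at [36, 47, 69, 77] ⇒ [3, 42, 53, 75]

All cut coordinates (distinct, sorted): [3, 21, 33, 42, 53, 59, 64, 75]

Fragments:
  3→21: 18 bp
  21→33: 12 bp
  33→42: 9 bp
  42→53: 11 bp
  53→59: 6 bp
  59→64: 5 bp
  64→75: 11 bp
  75→3 (wrap): 80-75+3 = 8 bp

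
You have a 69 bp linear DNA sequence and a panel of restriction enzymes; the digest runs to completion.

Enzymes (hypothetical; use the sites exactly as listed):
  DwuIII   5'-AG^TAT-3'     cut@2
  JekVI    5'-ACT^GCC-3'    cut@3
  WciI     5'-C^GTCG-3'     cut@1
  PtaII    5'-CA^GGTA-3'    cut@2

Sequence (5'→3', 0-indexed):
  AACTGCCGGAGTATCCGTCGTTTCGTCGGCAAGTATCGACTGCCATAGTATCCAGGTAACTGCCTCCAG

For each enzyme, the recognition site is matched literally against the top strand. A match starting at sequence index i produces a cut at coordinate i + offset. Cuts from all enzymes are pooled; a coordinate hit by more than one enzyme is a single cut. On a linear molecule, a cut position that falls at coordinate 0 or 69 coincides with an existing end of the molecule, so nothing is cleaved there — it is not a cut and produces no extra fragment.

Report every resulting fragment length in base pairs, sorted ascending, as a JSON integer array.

Site scan:
  DwuIII (AGTAT, off=2): starts [9, 31, 46] → cuts [11, 33, 48]
  JekVI (ACTGCC, off=3): starts [1, 38, 58] → cuts [4, 41, 61]
  WciI (CGTCG, off=1): starts [15, 23] → cuts [16, 24]
  PtaII (CAGGTA, off=2): starts [52] → cuts [54]

All cut coordinates (distinct, sorted): [4, 11, 16, 24, 33, 41, 48, 54, 61]

Fragment lengths:
  [0,4): 4 bp
  [4,11): 7 bp
  [11,16): 5 bp
  [16,24): 8 bp
  [24,33): 9 bp
  [33,41): 8 bp
  [41,48): 7 bp
  [48,54): 6 bp
  [54,61): 7 bp
  [61,69): 8 bp

[4,5,6,7,7,7,8,8,8,9]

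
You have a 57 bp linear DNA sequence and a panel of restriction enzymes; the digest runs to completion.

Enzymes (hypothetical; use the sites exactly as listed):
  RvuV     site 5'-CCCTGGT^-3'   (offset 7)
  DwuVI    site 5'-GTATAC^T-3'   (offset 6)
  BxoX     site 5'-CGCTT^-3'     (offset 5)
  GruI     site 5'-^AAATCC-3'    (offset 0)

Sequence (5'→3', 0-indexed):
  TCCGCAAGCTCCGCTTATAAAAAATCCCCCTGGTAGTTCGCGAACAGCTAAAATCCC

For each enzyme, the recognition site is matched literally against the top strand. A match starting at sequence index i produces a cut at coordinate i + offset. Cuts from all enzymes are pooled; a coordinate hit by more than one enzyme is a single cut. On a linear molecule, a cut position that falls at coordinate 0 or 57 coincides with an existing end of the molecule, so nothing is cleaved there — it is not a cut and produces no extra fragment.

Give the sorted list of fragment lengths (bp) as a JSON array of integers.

Per-enzyme occurrences:
  RvuV CCCTGGT/7: at [27] ⇒ [34]
  DwuVI (GTATACT, off=6): no sites
  BxoX CGCTT/5: at [11] ⇒ [16]
  GruI AAATCC/0: at [21, 50] ⇒ [21, 50]

All cut coordinates (distinct, sorted): [16, 21, 34, 50]

Fragment lengths:
  [0,16): 16 bp
  [16,21): 5 bp
  [21,34): 13 bp
  [34,50): 16 bp
  [50,57): 7 bp

[5,7,13,16,16]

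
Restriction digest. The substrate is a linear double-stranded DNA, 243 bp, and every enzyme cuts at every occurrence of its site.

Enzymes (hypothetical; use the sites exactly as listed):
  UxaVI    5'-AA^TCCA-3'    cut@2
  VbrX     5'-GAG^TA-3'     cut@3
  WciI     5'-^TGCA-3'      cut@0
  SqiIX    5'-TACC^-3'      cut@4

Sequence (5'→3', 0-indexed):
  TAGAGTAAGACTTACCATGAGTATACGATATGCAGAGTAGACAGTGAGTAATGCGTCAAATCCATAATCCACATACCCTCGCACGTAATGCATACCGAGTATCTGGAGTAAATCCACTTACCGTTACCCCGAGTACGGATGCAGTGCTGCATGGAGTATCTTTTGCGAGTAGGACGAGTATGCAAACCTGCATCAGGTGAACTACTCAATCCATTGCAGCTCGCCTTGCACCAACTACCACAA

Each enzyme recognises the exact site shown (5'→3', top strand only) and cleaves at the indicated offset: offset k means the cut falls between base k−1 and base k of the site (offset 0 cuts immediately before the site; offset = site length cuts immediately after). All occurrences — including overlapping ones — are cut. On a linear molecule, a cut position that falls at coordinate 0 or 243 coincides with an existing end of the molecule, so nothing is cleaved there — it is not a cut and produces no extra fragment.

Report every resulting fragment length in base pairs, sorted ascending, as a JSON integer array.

[2,3,4,4,5,5,5,5,6,6,7,7,8,8,8,9,9,9,9,10,10,11,11,11,12,12,13,13,21]

Per-enzyme occurrences:
  UxaVI (AATCCA, off=2): starts [58, 65, 110, 207] → cuts [60, 67, 112, 209]
  VbrX (GAGTA, off=3): starts [2, 18, 34, 45, 96, 105, 130, 153, 166, 175] → cuts [5, 21, 37, 48, 99, 108, 133, 156, 169, 178]
  WciI (TGCA, off=0): starts [30, 88, 139, 147, 180, 188, 214, 226] → cuts [30, 88, 139, 147, 180, 188, 214, 226]
  SqiIX (TACC, off=4): starts [12, 73, 92, 118, 124, 235] → cuts [16, 77, 96, 122, 128, 239]

Pooled cuts: [5, 16, 21, 30, 37, 48, 60, 67, 77, 88, 96, 99, 108, 112, 122, 128, 133, 139, 147, 156, 169, 178, 180, 188, 209, 214, 226, 239]

Fragment lengths:
  [0,5): 5 bp
  [5,16): 11 bp
  [16,21): 5 bp
  [21,30): 9 bp
  [30,37): 7 bp
  [37,48): 11 bp
  [48,60): 12 bp
  [60,67): 7 bp
  [67,77): 10 bp
  [77,88): 11 bp
  [88,96): 8 bp
  [96,99): 3 bp
  [99,108): 9 bp
  [108,112): 4 bp
  [112,122): 10 bp
  [122,128): 6 bp
  [128,133): 5 bp
  [133,139): 6 bp
  [139,147): 8 bp
  [147,156): 9 bp
  [156,169): 13 bp
  [169,178): 9 bp
  [178,180): 2 bp
  [180,188): 8 bp
  [188,209): 21 bp
  [209,214): 5 bp
  [214,226): 12 bp
  [226,239): 13 bp
  [239,243): 4 bp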